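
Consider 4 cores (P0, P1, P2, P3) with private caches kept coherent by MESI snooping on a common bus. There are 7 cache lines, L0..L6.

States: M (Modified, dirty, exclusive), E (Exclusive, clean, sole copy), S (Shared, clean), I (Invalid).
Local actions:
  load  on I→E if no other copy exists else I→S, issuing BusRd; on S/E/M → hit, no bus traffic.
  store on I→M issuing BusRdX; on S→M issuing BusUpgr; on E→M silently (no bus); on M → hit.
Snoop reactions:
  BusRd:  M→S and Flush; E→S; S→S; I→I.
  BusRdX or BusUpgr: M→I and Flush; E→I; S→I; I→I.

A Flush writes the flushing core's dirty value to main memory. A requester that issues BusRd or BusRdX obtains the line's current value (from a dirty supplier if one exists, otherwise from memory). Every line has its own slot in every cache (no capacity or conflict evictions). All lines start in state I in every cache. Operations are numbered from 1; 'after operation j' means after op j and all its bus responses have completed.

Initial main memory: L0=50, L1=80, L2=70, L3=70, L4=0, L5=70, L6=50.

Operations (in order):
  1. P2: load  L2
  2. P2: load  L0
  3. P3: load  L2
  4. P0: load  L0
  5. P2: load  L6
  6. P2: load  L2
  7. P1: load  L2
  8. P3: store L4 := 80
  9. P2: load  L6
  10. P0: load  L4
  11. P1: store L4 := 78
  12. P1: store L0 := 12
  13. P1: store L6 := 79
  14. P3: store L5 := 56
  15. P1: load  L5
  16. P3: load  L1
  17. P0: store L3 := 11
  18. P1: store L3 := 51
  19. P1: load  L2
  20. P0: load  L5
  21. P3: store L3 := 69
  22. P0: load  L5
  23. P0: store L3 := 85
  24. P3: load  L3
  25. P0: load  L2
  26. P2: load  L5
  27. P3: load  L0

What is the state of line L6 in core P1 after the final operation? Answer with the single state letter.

state = M

  op1 P2: load  L2 → I/I/E/I on L2; bus BusRd; mem=70
  op2 P2: load  L0 → I/I/E/I on L0; bus BusRd; mem=50
  op3 P3: load  L2 → I/I/S/S on L2; bus BusRd; mem=70
  op4 P0: load  L0 → S/I/S/I on L0; bus BusRd; mem=50
  op5 P2: load  L6 → I/I/E/I on L6; bus BusRd; mem=50
  op6 P2: load  L2 → I/I/S/S on L2; bus (none); mem=70
  op7 P1: load  L2 → I/S/S/S on L2; bus BusRd; mem=70
  op8 P3: store L4 := 80 → I/I/I/M on L4; bus BusRdX; mem=0
  op9 P2: load  L6 → I/I/E/I on L6; bus (none); mem=50
  op10 P0: load  L4 → S/I/I/S on L4; bus BusRd Flush; mem=80
  op11 P1: store L4 := 78 → I/M/I/I on L4; bus BusRdX; mem=80
  op12 P1: store L0 := 12 → I/M/I/I on L0; bus BusRdX; mem=50
  op13 P1: store L6 := 79 → I/M/I/I on L6; bus BusRdX; mem=50
  op14 P3: store L5 := 56 → I/I/I/M on L5; bus BusRdX; mem=70
  op15 P1: load  L5 → I/S/I/S on L5; bus BusRd Flush; mem=56
  op16 P3: load  L1 → I/I/I/E on L1; bus BusRd; mem=80
  op17 P0: store L3 := 11 → M/I/I/I on L3; bus BusRdX; mem=70
  op18 P1: store L3 := 51 → I/M/I/I on L3; bus BusRdX Flush; mem=11
  op19 P1: load  L2 → I/S/S/S on L2; bus (none); mem=70
  op20 P0: load  L5 → S/S/I/S on L5; bus BusRd; mem=56
  op21 P3: store L3 := 69 → I/I/I/M on L3; bus BusRdX Flush; mem=51
  op22 P0: load  L5 → S/S/I/S on L5; bus (none); mem=56
  op23 P0: store L3 := 85 → M/I/I/I on L3; bus BusRdX Flush; mem=69
  op24 P3: load  L3 → S/I/I/S on L3; bus BusRd Flush; mem=85
  op25 P0: load  L2 → S/S/S/S on L2; bus BusRd; mem=70
  op26 P2: load  L5 → S/S/S/S on L5; bus BusRd; mem=56
  op27 P3: load  L0 → I/S/I/S on L0; bus BusRd Flush; mem=12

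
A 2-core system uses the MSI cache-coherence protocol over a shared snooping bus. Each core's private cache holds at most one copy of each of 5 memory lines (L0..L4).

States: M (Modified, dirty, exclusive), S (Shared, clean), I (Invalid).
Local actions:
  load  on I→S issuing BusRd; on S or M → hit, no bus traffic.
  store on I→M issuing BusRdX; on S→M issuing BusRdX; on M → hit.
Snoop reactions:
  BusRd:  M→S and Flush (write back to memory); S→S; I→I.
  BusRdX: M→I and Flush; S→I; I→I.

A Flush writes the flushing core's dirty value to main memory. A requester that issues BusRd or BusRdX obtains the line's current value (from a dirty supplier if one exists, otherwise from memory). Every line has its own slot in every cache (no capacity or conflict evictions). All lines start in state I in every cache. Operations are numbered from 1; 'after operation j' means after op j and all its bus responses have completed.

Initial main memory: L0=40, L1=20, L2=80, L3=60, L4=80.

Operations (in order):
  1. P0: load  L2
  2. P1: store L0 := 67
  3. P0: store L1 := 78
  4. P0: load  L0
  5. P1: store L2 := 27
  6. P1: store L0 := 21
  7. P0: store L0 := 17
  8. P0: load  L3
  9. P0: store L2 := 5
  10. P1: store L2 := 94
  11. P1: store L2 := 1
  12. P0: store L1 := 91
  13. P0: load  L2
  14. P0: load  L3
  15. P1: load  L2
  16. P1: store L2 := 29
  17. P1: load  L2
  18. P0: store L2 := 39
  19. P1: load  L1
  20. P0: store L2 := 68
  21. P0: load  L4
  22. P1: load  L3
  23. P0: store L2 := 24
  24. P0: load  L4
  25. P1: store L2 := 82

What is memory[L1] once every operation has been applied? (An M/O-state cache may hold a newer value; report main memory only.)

memory[L1] = 91

[1] P0: load  L2 | P0:S(80), P1:I | bus: BusRd
[2] P1: store L0 := 67 | P0:I, P1:M(67) | bus: BusRdX
[3] P0: store L1 := 78 | P0:M(78), P1:I | bus: BusRdX
[4] P0: load  L0 | P0:S(67), P1:S(67) | bus: BusRd,Flush
[5] P1: store L2 := 27 | P0:I, P1:M(27) | bus: BusRdX
[6] P1: store L0 := 21 | P0:I, P1:M(21) | bus: BusRdX
[7] P0: store L0 := 17 | P0:M(17), P1:I | bus: BusRdX,Flush
[8] P0: load  L3 | P0:S(60), P1:I | bus: BusRd
[9] P0: store L2 := 5 | P0:M(5), P1:I | bus: BusRdX,Flush
[10] P1: store L2 := 94 | P0:I, P1:M(94) | bus: BusRdX,Flush
[11] P1: store L2 := 1 | P0:I, P1:M(1) | bus: none
[12] P0: store L1 := 91 | P0:M(91), P1:I | bus: none
[13] P0: load  L2 | P0:S(1), P1:S(1) | bus: BusRd,Flush
[14] P0: load  L3 | P0:S(60), P1:I | bus: none
[15] P1: load  L2 | P0:S(1), P1:S(1) | bus: none
[16] P1: store L2 := 29 | P0:I, P1:M(29) | bus: BusRdX
[17] P1: load  L2 | P0:I, P1:M(29) | bus: none
[18] P0: store L2 := 39 | P0:M(39), P1:I | bus: BusRdX,Flush
[19] P1: load  L1 | P0:S(91), P1:S(91) | bus: BusRd,Flush
[20] P0: store L2 := 68 | P0:M(68), P1:I | bus: none
[21] P0: load  L4 | P0:S(80), P1:I | bus: BusRd
[22] P1: load  L3 | P0:S(60), P1:S(60) | bus: BusRd
[23] P0: store L2 := 24 | P0:M(24), P1:I | bus: none
[24] P0: load  L4 | P0:S(80), P1:I | bus: none
[25] P1: store L2 := 82 | P0:I, P1:M(82) | bus: BusRdX,Flush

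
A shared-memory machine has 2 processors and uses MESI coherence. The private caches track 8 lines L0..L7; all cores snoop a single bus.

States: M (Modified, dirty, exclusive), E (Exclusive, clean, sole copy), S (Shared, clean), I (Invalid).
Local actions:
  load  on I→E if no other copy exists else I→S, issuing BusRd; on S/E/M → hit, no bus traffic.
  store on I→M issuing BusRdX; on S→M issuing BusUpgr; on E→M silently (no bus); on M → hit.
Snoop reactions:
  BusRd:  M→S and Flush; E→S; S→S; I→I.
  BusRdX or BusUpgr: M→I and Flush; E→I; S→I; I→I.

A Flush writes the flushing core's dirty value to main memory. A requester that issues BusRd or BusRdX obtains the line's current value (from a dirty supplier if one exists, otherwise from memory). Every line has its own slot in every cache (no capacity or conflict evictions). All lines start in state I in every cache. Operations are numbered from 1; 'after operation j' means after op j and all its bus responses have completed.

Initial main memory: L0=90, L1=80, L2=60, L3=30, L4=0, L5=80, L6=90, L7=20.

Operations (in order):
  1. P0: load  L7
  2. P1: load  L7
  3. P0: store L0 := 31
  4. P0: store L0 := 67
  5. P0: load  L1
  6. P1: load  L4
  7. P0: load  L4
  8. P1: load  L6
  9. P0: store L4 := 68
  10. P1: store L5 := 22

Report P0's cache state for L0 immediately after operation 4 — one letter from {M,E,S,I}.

state = M

step 1: P0: load  L7  ⟶  EI  (L7)  txn=BusRd  M[L7]=20
step 2: P1: load  L7  ⟶  SS  (L7)  txn=BusRd  M[L7]=20
step 3: P0: store L0 := 31  ⟶  MI  (L0)  txn=BusRdX  M[L0]=90
step 4: P0: store L0 := 67  ⟶  MI  (L0)  txn=∅  M[L0]=90
step 5: P0: load  L1  ⟶  EI  (L1)  txn=BusRd  M[L1]=80
step 6: P1: load  L4  ⟶  IE  (L4)  txn=BusRd  M[L4]=0
step 7: P0: load  L4  ⟶  SS  (L4)  txn=BusRd  M[L4]=0
step 8: P1: load  L6  ⟶  IE  (L6)  txn=BusRd  M[L6]=90
step 9: P0: store L4 := 68  ⟶  MI  (L4)  txn=BusUpgr  M[L4]=0
step 10: P1: store L5 := 22  ⟶  IM  (L5)  txn=BusRdX  M[L5]=80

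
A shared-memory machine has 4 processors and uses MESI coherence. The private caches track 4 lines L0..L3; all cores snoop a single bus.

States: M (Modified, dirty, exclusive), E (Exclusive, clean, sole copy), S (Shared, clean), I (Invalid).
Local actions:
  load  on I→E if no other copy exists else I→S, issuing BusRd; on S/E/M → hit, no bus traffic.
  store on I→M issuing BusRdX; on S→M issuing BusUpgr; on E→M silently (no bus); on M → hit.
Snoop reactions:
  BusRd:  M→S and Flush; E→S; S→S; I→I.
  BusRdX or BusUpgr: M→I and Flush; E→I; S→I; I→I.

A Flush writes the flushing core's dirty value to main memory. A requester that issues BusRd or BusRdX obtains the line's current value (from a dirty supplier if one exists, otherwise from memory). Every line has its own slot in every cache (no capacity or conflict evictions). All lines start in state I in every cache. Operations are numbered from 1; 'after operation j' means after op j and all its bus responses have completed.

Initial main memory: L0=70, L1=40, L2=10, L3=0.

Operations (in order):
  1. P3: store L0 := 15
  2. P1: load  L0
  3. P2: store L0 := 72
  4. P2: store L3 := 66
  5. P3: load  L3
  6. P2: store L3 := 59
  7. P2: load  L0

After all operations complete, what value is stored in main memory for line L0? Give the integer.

1. P3: store L0 := 15  bus=[BusRdX]  L0: P0=I P1=I P2=I P3=M  mem[L0]=70
2. P1: load  L0  bus=[BusRd,Flush]  L0: P0=I P1=S P2=I P3=S  mem[L0]=15
3. P2: store L0 := 72  bus=[BusRdX]  L0: P0=I P1=I P2=M P3=I  mem[L0]=15
4. P2: store L3 := 66  bus=[BusRdX]  L3: P0=I P1=I P2=M P3=I  mem[L3]=0
5. P3: load  L3  bus=[BusRd,Flush]  L3: P0=I P1=I P2=S P3=S  mem[L3]=66
6. P2: store L3 := 59  bus=[BusUpgr]  L3: P0=I P1=I P2=M P3=I  mem[L3]=66
7. P2: load  L0  bus=[-]  L0: P0=I P1=I P2=M P3=I  mem[L0]=15

memory[L0] = 15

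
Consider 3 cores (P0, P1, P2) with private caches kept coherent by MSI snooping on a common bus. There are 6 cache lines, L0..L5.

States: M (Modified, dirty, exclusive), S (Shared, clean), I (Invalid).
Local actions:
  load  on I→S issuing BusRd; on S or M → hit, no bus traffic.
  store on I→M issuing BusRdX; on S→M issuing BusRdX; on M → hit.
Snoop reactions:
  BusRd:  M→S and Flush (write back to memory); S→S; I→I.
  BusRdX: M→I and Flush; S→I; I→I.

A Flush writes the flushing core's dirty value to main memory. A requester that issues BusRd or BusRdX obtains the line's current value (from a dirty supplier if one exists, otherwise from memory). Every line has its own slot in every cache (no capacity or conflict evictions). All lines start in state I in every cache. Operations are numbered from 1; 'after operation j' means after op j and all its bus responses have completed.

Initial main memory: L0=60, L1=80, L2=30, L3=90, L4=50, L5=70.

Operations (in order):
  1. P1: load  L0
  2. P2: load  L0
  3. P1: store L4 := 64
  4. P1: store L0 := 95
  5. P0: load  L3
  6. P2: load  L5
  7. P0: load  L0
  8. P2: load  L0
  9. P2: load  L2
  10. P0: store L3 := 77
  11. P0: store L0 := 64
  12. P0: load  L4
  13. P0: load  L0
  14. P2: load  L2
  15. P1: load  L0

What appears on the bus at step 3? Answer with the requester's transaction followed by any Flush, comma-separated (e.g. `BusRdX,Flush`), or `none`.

step 1: P1: load  L0  ⟶  ISI  (L0)  txn=BusRd  M[L0]=60
step 2: P2: load  L0  ⟶  ISS  (L0)  txn=BusRd  M[L0]=60
step 3: P1: store L4 := 64  ⟶  IMI  (L4)  txn=BusRdX  M[L4]=50
step 4: P1: store L0 := 95  ⟶  IMI  (L0)  txn=BusRdX  M[L0]=60
step 5: P0: load  L3  ⟶  SII  (L3)  txn=BusRd  M[L3]=90
step 6: P2: load  L5  ⟶  IIS  (L5)  txn=BusRd  M[L5]=70
step 7: P0: load  L0  ⟶  SSI  (L0)  txn=BusRd+Flush  M[L0]=95
step 8: P2: load  L0  ⟶  SSS  (L0)  txn=BusRd  M[L0]=95
step 9: P2: load  L2  ⟶  IIS  (L2)  txn=BusRd  M[L2]=30
step 10: P0: store L3 := 77  ⟶  MII  (L3)  txn=BusRdX  M[L3]=90
step 11: P0: store L0 := 64  ⟶  MII  (L0)  txn=BusRdX  M[L0]=95
step 12: P0: load  L4  ⟶  SSI  (L4)  txn=BusRd+Flush  M[L4]=64
step 13: P0: load  L0  ⟶  MII  (L0)  txn=∅  M[L0]=95
step 14: P2: load  L2  ⟶  IIS  (L2)  txn=∅  M[L2]=30
step 15: P1: load  L0  ⟶  SSI  (L0)  txn=BusRd+Flush  M[L0]=64

bus = BusRdX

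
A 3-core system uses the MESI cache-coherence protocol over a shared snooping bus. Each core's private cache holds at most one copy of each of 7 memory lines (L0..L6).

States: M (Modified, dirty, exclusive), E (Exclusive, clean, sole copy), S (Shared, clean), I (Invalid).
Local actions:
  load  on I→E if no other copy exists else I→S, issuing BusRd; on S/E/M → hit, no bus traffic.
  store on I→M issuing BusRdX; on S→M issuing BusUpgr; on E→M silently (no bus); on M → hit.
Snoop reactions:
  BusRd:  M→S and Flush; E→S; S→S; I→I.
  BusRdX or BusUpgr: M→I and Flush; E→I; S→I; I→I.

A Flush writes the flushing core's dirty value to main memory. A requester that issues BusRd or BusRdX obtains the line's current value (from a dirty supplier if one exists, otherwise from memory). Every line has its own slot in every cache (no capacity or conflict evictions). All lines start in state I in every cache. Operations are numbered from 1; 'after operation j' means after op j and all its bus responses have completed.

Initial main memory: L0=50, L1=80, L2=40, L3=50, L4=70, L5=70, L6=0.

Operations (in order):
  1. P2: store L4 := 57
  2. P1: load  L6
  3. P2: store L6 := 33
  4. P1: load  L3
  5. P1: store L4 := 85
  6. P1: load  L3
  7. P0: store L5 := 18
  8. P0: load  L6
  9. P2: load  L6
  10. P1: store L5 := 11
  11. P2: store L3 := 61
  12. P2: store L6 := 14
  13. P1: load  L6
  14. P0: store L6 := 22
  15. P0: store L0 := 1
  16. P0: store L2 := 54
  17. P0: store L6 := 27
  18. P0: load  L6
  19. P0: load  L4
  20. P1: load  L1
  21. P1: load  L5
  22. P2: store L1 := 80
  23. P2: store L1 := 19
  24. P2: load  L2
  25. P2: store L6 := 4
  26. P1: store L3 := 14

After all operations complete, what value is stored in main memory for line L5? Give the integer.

  op1 P2: store L4 := 57 → I/I/M on L4; bus BusRdX; mem=70
  op2 P1: load  L6 → I/E/I on L6; bus BusRd; mem=0
  op3 P2: store L6 := 33 → I/I/M on L6; bus BusRdX; mem=0
  op4 P1: load  L3 → I/E/I on L3; bus BusRd; mem=50
  op5 P1: store L4 := 85 → I/M/I on L4; bus BusRdX Flush; mem=57
  op6 P1: load  L3 → I/E/I on L3; bus (none); mem=50
  op7 P0: store L5 := 18 → M/I/I on L5; bus BusRdX; mem=70
  op8 P0: load  L6 → S/I/S on L6; bus BusRd Flush; mem=33
  op9 P2: load  L6 → S/I/S on L6; bus (none); mem=33
  op10 P1: store L5 := 11 → I/M/I on L5; bus BusRdX Flush; mem=18
  op11 P2: store L3 := 61 → I/I/M on L3; bus BusRdX; mem=50
  op12 P2: store L6 := 14 → I/I/M on L6; bus BusUpgr; mem=33
  op13 P1: load  L6 → I/S/S on L6; bus BusRd Flush; mem=14
  op14 P0: store L6 := 22 → M/I/I on L6; bus BusRdX; mem=14
  op15 P0: store L0 := 1 → M/I/I on L0; bus BusRdX; mem=50
  op16 P0: store L2 := 54 → M/I/I on L2; bus BusRdX; mem=40
  op17 P0: store L6 := 27 → M/I/I on L6; bus (none); mem=14
  op18 P0: load  L6 → M/I/I on L6; bus (none); mem=14
  op19 P0: load  L4 → S/S/I on L4; bus BusRd Flush; mem=85
  op20 P1: load  L1 → I/E/I on L1; bus BusRd; mem=80
  op21 P1: load  L5 → I/M/I on L5; bus (none); mem=18
  op22 P2: store L1 := 80 → I/I/M on L1; bus BusRdX; mem=80
  op23 P2: store L1 := 19 → I/I/M on L1; bus (none); mem=80
  op24 P2: load  L2 → S/I/S on L2; bus BusRd Flush; mem=54
  op25 P2: store L6 := 4 → I/I/M on L6; bus BusRdX Flush; mem=27
  op26 P1: store L3 := 14 → I/M/I on L3; bus BusRdX Flush; mem=61

memory[L5] = 18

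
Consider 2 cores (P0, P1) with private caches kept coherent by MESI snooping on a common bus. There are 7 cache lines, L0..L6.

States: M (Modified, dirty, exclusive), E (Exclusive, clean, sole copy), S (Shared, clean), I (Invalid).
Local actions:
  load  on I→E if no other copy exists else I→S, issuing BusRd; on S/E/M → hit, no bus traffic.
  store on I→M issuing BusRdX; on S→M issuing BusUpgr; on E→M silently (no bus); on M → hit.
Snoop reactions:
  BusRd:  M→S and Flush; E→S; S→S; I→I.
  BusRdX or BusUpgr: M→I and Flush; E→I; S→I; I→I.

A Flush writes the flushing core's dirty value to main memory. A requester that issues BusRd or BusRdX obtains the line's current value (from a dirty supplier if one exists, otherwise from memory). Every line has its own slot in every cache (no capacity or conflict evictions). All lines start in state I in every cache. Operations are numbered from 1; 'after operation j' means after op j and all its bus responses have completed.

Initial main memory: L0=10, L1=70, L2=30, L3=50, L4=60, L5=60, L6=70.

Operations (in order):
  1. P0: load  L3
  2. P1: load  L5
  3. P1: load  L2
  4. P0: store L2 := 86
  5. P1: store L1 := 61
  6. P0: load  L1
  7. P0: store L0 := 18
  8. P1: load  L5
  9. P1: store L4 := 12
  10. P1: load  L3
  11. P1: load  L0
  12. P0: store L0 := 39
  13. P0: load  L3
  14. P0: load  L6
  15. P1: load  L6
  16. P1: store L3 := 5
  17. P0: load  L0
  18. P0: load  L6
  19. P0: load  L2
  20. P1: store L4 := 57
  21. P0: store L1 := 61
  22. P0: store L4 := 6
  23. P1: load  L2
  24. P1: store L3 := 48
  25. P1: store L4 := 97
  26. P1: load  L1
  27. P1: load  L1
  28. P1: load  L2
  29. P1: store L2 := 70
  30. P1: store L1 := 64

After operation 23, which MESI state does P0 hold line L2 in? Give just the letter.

state = S

[1] P0: load  L3 | P0:E(50), P1:I | bus: BusRd
[2] P1: load  L5 | P0:I, P1:E(60) | bus: BusRd
[3] P1: load  L2 | P0:I, P1:E(30) | bus: BusRd
[4] P0: store L2 := 86 | P0:M(86), P1:I | bus: BusRdX
[5] P1: store L1 := 61 | P0:I, P1:M(61) | bus: BusRdX
[6] P0: load  L1 | P0:S(61), P1:S(61) | bus: BusRd,Flush
[7] P0: store L0 := 18 | P0:M(18), P1:I | bus: BusRdX
[8] P1: load  L5 | P0:I, P1:E(60) | bus: none
[9] P1: store L4 := 12 | P0:I, P1:M(12) | bus: BusRdX
[10] P1: load  L3 | P0:S(50), P1:S(50) | bus: BusRd
[11] P1: load  L0 | P0:S(18), P1:S(18) | bus: BusRd,Flush
[12] P0: store L0 := 39 | P0:M(39), P1:I | bus: BusUpgr
[13] P0: load  L3 | P0:S(50), P1:S(50) | bus: none
[14] P0: load  L6 | P0:E(70), P1:I | bus: BusRd
[15] P1: load  L6 | P0:S(70), P1:S(70) | bus: BusRd
[16] P1: store L3 := 5 | P0:I, P1:M(5) | bus: BusUpgr
[17] P0: load  L0 | P0:M(39), P1:I | bus: none
[18] P0: load  L6 | P0:S(70), P1:S(70) | bus: none
[19] P0: load  L2 | P0:M(86), P1:I | bus: none
[20] P1: store L4 := 57 | P0:I, P1:M(57) | bus: none
[21] P0: store L1 := 61 | P0:M(61), P1:I | bus: BusUpgr
[22] P0: store L4 := 6 | P0:M(6), P1:I | bus: BusRdX,Flush
[23] P1: load  L2 | P0:S(86), P1:S(86) | bus: BusRd,Flush
[24] P1: store L3 := 48 | P0:I, P1:M(48) | bus: none
[25] P1: store L4 := 97 | P0:I, P1:M(97) | bus: BusRdX,Flush
[26] P1: load  L1 | P0:S(61), P1:S(61) | bus: BusRd,Flush
[27] P1: load  L1 | P0:S(61), P1:S(61) | bus: none
[28] P1: load  L2 | P0:S(86), P1:S(86) | bus: none
[29] P1: store L2 := 70 | P0:I, P1:M(70) | bus: BusUpgr
[30] P1: store L1 := 64 | P0:I, P1:M(64) | bus: BusUpgr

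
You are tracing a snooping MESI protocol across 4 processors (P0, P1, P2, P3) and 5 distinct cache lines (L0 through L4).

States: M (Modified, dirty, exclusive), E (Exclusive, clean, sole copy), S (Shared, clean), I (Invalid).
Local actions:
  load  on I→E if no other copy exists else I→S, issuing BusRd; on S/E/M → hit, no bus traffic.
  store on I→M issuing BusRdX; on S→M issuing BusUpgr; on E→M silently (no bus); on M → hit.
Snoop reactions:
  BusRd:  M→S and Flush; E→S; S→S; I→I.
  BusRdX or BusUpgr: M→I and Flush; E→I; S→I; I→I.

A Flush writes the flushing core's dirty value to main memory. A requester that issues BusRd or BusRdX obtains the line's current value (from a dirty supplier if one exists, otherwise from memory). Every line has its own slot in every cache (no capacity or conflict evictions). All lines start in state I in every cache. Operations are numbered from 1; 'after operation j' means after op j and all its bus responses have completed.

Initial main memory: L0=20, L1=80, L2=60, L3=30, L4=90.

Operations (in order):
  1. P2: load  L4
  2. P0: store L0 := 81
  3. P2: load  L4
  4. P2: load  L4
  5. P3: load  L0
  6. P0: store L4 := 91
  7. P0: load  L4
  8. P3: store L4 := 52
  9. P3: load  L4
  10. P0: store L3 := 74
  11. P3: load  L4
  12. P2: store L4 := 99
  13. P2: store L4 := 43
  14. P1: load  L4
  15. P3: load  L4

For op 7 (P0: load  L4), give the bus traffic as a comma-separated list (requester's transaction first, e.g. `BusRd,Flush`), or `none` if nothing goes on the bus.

1. P2: load  L4  bus=[BusRd]  L4: P0=I P1=I P2=E P3=I  mem[L4]=90
2. P0: store L0 := 81  bus=[BusRdX]  L0: P0=M P1=I P2=I P3=I  mem[L0]=20
3. P2: load  L4  bus=[-]  L4: P0=I P1=I P2=E P3=I  mem[L4]=90
4. P2: load  L4  bus=[-]  L4: P0=I P1=I P2=E P3=I  mem[L4]=90
5. P3: load  L0  bus=[BusRd,Flush]  L0: P0=S P1=I P2=I P3=S  mem[L0]=81
6. P0: store L4 := 91  bus=[BusRdX]  L4: P0=M P1=I P2=I P3=I  mem[L4]=90
7. P0: load  L4  bus=[-]  L4: P0=M P1=I P2=I P3=I  mem[L4]=90
8. P3: store L4 := 52  bus=[BusRdX,Flush]  L4: P0=I P1=I P2=I P3=M  mem[L4]=91
9. P3: load  L4  bus=[-]  L4: P0=I P1=I P2=I P3=M  mem[L4]=91
10. P0: store L3 := 74  bus=[BusRdX]  L3: P0=M P1=I P2=I P3=I  mem[L3]=30
11. P3: load  L4  bus=[-]  L4: P0=I P1=I P2=I P3=M  mem[L4]=91
12. P2: store L4 := 99  bus=[BusRdX,Flush]  L4: P0=I P1=I P2=M P3=I  mem[L4]=52
13. P2: store L4 := 43  bus=[-]  L4: P0=I P1=I P2=M P3=I  mem[L4]=52
14. P1: load  L4  bus=[BusRd,Flush]  L4: P0=I P1=S P2=S P3=I  mem[L4]=43
15. P3: load  L4  bus=[BusRd]  L4: P0=I P1=S P2=S P3=S  mem[L4]=43

bus = none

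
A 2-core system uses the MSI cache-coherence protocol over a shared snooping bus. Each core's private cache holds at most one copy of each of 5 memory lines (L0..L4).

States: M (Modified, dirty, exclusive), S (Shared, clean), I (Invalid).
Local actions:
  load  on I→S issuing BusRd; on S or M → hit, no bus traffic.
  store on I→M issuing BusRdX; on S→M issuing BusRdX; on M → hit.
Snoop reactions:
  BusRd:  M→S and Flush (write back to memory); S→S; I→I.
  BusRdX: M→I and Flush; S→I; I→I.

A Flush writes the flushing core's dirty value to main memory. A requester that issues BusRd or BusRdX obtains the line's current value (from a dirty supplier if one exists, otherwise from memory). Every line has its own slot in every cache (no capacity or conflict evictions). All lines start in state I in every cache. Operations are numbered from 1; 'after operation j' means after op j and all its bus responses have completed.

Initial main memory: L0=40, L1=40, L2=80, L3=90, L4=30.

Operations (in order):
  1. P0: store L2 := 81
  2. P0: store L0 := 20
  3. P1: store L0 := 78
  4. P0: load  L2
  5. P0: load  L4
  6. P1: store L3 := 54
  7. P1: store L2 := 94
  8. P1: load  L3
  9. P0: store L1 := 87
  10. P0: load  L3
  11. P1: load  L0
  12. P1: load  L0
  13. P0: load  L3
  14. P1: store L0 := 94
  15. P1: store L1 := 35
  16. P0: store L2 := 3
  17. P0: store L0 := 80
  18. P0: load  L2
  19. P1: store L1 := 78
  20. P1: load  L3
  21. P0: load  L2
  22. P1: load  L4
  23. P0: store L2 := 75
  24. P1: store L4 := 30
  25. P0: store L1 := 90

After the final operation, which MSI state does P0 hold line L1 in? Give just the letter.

  op1 P0: store L2 := 81 → M/I on L2; bus BusRdX; mem=80
  op2 P0: store L0 := 20 → M/I on L0; bus BusRdX; mem=40
  op3 P1: store L0 := 78 → I/M on L0; bus BusRdX Flush; mem=20
  op4 P0: load  L2 → M/I on L2; bus (none); mem=80
  op5 P0: load  L4 → S/I on L4; bus BusRd; mem=30
  op6 P1: store L3 := 54 → I/M on L3; bus BusRdX; mem=90
  op7 P1: store L2 := 94 → I/M on L2; bus BusRdX Flush; mem=81
  op8 P1: load  L3 → I/M on L3; bus (none); mem=90
  op9 P0: store L1 := 87 → M/I on L1; bus BusRdX; mem=40
  op10 P0: load  L3 → S/S on L3; bus BusRd Flush; mem=54
  op11 P1: load  L0 → I/M on L0; bus (none); mem=20
  op12 P1: load  L0 → I/M on L0; bus (none); mem=20
  op13 P0: load  L3 → S/S on L3; bus (none); mem=54
  op14 P1: store L0 := 94 → I/M on L0; bus (none); mem=20
  op15 P1: store L1 := 35 → I/M on L1; bus BusRdX Flush; mem=87
  op16 P0: store L2 := 3 → M/I on L2; bus BusRdX Flush; mem=94
  op17 P0: store L0 := 80 → M/I on L0; bus BusRdX Flush; mem=94
  op18 P0: load  L2 → M/I on L2; bus (none); mem=94
  op19 P1: store L1 := 78 → I/M on L1; bus (none); mem=87
  op20 P1: load  L3 → S/S on L3; bus (none); mem=54
  op21 P0: load  L2 → M/I on L2; bus (none); mem=94
  op22 P1: load  L4 → S/S on L4; bus BusRd; mem=30
  op23 P0: store L2 := 75 → M/I on L2; bus (none); mem=94
  op24 P1: store L4 := 30 → I/M on L4; bus BusRdX; mem=30
  op25 P0: store L1 := 90 → M/I on L1; bus BusRdX Flush; mem=78

state = M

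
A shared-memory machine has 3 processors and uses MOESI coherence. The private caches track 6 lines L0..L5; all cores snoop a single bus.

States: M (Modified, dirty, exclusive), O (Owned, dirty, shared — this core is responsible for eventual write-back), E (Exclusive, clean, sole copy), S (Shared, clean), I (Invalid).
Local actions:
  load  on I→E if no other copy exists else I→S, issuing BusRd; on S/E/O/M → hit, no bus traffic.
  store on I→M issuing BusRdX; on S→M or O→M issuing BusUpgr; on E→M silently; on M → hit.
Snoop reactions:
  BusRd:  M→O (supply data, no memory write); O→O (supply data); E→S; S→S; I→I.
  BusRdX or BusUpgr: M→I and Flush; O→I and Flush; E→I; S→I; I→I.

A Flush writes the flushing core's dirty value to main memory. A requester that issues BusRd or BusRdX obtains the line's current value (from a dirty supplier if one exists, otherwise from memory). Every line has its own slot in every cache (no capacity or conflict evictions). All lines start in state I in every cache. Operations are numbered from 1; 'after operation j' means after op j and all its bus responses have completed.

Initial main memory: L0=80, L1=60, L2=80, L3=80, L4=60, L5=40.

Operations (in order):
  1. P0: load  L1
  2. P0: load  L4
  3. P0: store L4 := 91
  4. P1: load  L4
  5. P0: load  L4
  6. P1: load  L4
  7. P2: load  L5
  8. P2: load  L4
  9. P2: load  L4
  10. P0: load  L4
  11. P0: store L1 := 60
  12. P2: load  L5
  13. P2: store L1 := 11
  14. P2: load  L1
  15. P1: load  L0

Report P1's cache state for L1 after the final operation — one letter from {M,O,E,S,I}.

state = I

  op1 P0: load  L1 → E/I/I on L1; bus BusRd; mem=60
  op2 P0: load  L4 → E/I/I on L4; bus BusRd; mem=60
  op3 P0: store L4 := 91 → M/I/I on L4; bus (none); mem=60
  op4 P1: load  L4 → O/S/I on L4; bus BusRd; mem=60
  op5 P0: load  L4 → O/S/I on L4; bus (none); mem=60
  op6 P1: load  L4 → O/S/I on L4; bus (none); mem=60
  op7 P2: load  L5 → I/I/E on L5; bus BusRd; mem=40
  op8 P2: load  L4 → O/S/S on L4; bus BusRd; mem=60
  op9 P2: load  L4 → O/S/S on L4; bus (none); mem=60
  op10 P0: load  L4 → O/S/S on L4; bus (none); mem=60
  op11 P0: store L1 := 60 → M/I/I on L1; bus (none); mem=60
  op12 P2: load  L5 → I/I/E on L5; bus (none); mem=40
  op13 P2: store L1 := 11 → I/I/M on L1; bus BusRdX Flush; mem=60
  op14 P2: load  L1 → I/I/M on L1; bus (none); mem=60
  op15 P1: load  L0 → I/E/I on L0; bus BusRd; mem=80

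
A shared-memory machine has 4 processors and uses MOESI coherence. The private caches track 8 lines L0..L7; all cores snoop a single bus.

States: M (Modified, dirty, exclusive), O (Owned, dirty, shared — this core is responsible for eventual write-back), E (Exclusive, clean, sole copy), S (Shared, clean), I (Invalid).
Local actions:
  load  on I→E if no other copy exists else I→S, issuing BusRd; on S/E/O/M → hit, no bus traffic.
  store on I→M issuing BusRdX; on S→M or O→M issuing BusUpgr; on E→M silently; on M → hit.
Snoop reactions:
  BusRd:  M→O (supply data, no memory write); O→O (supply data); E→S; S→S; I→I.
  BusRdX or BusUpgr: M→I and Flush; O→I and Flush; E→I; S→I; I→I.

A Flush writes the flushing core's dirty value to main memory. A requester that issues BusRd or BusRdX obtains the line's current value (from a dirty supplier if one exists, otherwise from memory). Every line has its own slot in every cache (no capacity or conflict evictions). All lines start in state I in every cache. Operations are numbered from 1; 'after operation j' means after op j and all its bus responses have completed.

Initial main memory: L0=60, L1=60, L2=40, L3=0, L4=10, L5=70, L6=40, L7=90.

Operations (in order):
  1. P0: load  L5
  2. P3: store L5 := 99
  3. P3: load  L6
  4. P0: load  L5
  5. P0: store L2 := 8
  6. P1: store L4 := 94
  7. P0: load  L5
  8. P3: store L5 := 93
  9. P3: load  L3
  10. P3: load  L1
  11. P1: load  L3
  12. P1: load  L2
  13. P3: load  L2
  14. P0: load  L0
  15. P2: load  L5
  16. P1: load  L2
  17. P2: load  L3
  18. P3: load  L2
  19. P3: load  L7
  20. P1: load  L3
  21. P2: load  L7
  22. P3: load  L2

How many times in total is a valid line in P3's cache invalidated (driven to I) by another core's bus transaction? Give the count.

invalidations = 0

1. P0: load  L5  bus=[BusRd]  L5: P0=E P1=I P2=I P3=I  mem[L5]=70
2. P3: store L5 := 99  bus=[BusRdX]  L5: P0=I P1=I P2=I P3=M  mem[L5]=70
3. P3: load  L6  bus=[BusRd]  L6: P0=I P1=I P2=I P3=E  mem[L6]=40
4. P0: load  L5  bus=[BusRd]  L5: P0=S P1=I P2=I P3=O  mem[L5]=70
5. P0: store L2 := 8  bus=[BusRdX]  L2: P0=M P1=I P2=I P3=I  mem[L2]=40
6. P1: store L4 := 94  bus=[BusRdX]  L4: P0=I P1=M P2=I P3=I  mem[L4]=10
7. P0: load  L5  bus=[-]  L5: P0=S P1=I P2=I P3=O  mem[L5]=70
8. P3: store L5 := 93  bus=[BusUpgr]  L5: P0=I P1=I P2=I P3=M  mem[L5]=70
9. P3: load  L3  bus=[BusRd]  L3: P0=I P1=I P2=I P3=E  mem[L3]=0
10. P3: load  L1  bus=[BusRd]  L1: P0=I P1=I P2=I P3=E  mem[L1]=60
11. P1: load  L3  bus=[BusRd]  L3: P0=I P1=S P2=I P3=S  mem[L3]=0
12. P1: load  L2  bus=[BusRd]  L2: P0=O P1=S P2=I P3=I  mem[L2]=40
13. P3: load  L2  bus=[BusRd]  L2: P0=O P1=S P2=I P3=S  mem[L2]=40
14. P0: load  L0  bus=[BusRd]  L0: P0=E P1=I P2=I P3=I  mem[L0]=60
15. P2: load  L5  bus=[BusRd]  L5: P0=I P1=I P2=S P3=O  mem[L5]=70
16. P1: load  L2  bus=[-]  L2: P0=O P1=S P2=I P3=S  mem[L2]=40
17. P2: load  L3  bus=[BusRd]  L3: P0=I P1=S P2=S P3=S  mem[L3]=0
18. P3: load  L2  bus=[-]  L2: P0=O P1=S P2=I P3=S  mem[L2]=40
19. P3: load  L7  bus=[BusRd]  L7: P0=I P1=I P2=I P3=E  mem[L7]=90
20. P1: load  L3  bus=[-]  L3: P0=I P1=S P2=S P3=S  mem[L3]=0
21. P2: load  L7  bus=[BusRd]  L7: P0=I P1=I P2=S P3=S  mem[L7]=90
22. P3: load  L2  bus=[-]  L2: P0=O P1=S P2=I P3=S  mem[L2]=40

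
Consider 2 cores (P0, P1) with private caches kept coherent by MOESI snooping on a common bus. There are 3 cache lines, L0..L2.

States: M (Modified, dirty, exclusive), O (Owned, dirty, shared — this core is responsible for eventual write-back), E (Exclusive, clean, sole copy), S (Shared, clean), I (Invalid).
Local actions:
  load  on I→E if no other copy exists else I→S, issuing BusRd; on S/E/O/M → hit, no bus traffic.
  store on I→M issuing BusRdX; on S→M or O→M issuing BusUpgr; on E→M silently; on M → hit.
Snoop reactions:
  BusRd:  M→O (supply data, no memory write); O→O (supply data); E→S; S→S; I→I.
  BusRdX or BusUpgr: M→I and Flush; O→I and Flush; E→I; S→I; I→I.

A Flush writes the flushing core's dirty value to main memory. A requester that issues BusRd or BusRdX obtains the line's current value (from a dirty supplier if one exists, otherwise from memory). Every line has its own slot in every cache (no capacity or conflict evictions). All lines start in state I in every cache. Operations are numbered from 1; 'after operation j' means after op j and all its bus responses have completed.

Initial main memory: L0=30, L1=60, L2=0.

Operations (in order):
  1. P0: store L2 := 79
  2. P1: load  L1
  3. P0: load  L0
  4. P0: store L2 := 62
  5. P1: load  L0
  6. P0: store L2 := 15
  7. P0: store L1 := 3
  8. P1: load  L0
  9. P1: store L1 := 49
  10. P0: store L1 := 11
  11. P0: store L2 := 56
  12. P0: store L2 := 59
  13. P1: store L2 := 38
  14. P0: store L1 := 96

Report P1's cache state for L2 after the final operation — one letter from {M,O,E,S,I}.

step 1: P0: store L2 := 79  ⟶  MI  (L2)  txn=BusRdX  M[L2]=0
step 2: P1: load  L1  ⟶  IE  (L1)  txn=BusRd  M[L1]=60
step 3: P0: load  L0  ⟶  EI  (L0)  txn=BusRd  M[L0]=30
step 4: P0: store L2 := 62  ⟶  MI  (L2)  txn=∅  M[L2]=0
step 5: P1: load  L0  ⟶  SS  (L0)  txn=BusRd  M[L0]=30
step 6: P0: store L2 := 15  ⟶  MI  (L2)  txn=∅  M[L2]=0
step 7: P0: store L1 := 3  ⟶  MI  (L1)  txn=BusRdX  M[L1]=60
step 8: P1: load  L0  ⟶  SS  (L0)  txn=∅  M[L0]=30
step 9: P1: store L1 := 49  ⟶  IM  (L1)  txn=BusRdX+Flush  M[L1]=3
step 10: P0: store L1 := 11  ⟶  MI  (L1)  txn=BusRdX+Flush  M[L1]=49
step 11: P0: store L2 := 56  ⟶  MI  (L2)  txn=∅  M[L2]=0
step 12: P0: store L2 := 59  ⟶  MI  (L2)  txn=∅  M[L2]=0
step 13: P1: store L2 := 38  ⟶  IM  (L2)  txn=BusRdX+Flush  M[L2]=59
step 14: P0: store L1 := 96  ⟶  MI  (L1)  txn=∅  M[L1]=49

state = M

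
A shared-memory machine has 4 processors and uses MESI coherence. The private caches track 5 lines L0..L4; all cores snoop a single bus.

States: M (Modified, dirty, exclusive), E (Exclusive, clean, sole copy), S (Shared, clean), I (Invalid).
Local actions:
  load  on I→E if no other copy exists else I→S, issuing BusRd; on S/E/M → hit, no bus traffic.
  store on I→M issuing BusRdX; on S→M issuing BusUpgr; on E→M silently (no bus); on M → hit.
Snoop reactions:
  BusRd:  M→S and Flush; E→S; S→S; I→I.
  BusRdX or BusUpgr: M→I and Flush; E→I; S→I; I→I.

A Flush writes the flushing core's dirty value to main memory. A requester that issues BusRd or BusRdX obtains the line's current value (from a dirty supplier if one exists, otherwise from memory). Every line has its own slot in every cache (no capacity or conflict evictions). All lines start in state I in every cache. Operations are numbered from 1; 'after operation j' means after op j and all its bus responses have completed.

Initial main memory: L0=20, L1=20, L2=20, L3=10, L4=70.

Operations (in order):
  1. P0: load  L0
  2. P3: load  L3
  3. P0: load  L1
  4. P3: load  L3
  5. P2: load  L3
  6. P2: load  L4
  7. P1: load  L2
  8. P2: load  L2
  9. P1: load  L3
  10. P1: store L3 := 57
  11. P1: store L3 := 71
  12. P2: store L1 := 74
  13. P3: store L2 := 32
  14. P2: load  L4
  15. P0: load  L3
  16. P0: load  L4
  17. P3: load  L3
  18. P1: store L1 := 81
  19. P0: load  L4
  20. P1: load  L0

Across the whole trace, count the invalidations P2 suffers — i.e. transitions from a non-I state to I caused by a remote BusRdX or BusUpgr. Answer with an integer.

step 1: P0: load  L0  ⟶  EIII  (L0)  txn=BusRd  M[L0]=20
step 2: P3: load  L3  ⟶  IIIE  (L3)  txn=BusRd  M[L3]=10
step 3: P0: load  L1  ⟶  EIII  (L1)  txn=BusRd  M[L1]=20
step 4: P3: load  L3  ⟶  IIIE  (L3)  txn=∅  M[L3]=10
step 5: P2: load  L3  ⟶  IISS  (L3)  txn=BusRd  M[L3]=10
step 6: P2: load  L4  ⟶  IIEI  (L4)  txn=BusRd  M[L4]=70
step 7: P1: load  L2  ⟶  IEII  (L2)  txn=BusRd  M[L2]=20
step 8: P2: load  L2  ⟶  ISSI  (L2)  txn=BusRd  M[L2]=20
step 9: P1: load  L3  ⟶  ISSS  (L3)  txn=BusRd  M[L3]=10
step 10: P1: store L3 := 57  ⟶  IMII  (L3)  txn=BusUpgr  M[L3]=10
step 11: P1: store L3 := 71  ⟶  IMII  (L3)  txn=∅  M[L3]=10
step 12: P2: store L1 := 74  ⟶  IIMI  (L1)  txn=BusRdX  M[L1]=20
step 13: P3: store L2 := 32  ⟶  IIIM  (L2)  txn=BusRdX  M[L2]=20
step 14: P2: load  L4  ⟶  IIEI  (L4)  txn=∅  M[L4]=70
step 15: P0: load  L3  ⟶  SSII  (L3)  txn=BusRd+Flush  M[L3]=71
step 16: P0: load  L4  ⟶  SISI  (L4)  txn=BusRd  M[L4]=70
step 17: P3: load  L3  ⟶  SSIS  (L3)  txn=BusRd  M[L3]=71
step 18: P1: store L1 := 81  ⟶  IMII  (L1)  txn=BusRdX+Flush  M[L1]=74
step 19: P0: load  L4  ⟶  SISI  (L4)  txn=∅  M[L4]=70
step 20: P1: load  L0  ⟶  SSII  (L0)  txn=BusRd  M[L0]=20

invalidations = 3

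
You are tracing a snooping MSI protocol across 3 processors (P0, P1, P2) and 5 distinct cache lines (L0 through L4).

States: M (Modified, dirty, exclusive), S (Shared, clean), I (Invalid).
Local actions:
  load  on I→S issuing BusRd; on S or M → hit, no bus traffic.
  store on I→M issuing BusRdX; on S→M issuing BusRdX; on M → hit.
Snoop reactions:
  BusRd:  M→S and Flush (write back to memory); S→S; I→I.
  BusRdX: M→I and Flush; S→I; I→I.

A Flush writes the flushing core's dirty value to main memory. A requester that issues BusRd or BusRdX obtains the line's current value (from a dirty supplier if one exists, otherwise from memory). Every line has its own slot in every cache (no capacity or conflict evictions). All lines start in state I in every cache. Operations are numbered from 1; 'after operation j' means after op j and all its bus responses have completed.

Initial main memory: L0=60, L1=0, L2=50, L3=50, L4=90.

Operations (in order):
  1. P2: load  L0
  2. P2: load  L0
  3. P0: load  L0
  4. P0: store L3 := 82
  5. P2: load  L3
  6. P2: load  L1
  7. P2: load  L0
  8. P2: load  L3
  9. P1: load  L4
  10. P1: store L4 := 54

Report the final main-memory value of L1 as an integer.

1. P2: load  L0  bus=[BusRd]  L0: P0=I P1=I P2=S  mem[L0]=60
2. P2: load  L0  bus=[-]  L0: P0=I P1=I P2=S  mem[L0]=60
3. P0: load  L0  bus=[BusRd]  L0: P0=S P1=I P2=S  mem[L0]=60
4. P0: store L3 := 82  bus=[BusRdX]  L3: P0=M P1=I P2=I  mem[L3]=50
5. P2: load  L3  bus=[BusRd,Flush]  L3: P0=S P1=I P2=S  mem[L3]=82
6. P2: load  L1  bus=[BusRd]  L1: P0=I P1=I P2=S  mem[L1]=0
7. P2: load  L0  bus=[-]  L0: P0=S P1=I P2=S  mem[L0]=60
8. P2: load  L3  bus=[-]  L3: P0=S P1=I P2=S  mem[L3]=82
9. P1: load  L4  bus=[BusRd]  L4: P0=I P1=S P2=I  mem[L4]=90
10. P1: store L4 := 54  bus=[BusRdX]  L4: P0=I P1=M P2=I  mem[L4]=90

memory[L1] = 0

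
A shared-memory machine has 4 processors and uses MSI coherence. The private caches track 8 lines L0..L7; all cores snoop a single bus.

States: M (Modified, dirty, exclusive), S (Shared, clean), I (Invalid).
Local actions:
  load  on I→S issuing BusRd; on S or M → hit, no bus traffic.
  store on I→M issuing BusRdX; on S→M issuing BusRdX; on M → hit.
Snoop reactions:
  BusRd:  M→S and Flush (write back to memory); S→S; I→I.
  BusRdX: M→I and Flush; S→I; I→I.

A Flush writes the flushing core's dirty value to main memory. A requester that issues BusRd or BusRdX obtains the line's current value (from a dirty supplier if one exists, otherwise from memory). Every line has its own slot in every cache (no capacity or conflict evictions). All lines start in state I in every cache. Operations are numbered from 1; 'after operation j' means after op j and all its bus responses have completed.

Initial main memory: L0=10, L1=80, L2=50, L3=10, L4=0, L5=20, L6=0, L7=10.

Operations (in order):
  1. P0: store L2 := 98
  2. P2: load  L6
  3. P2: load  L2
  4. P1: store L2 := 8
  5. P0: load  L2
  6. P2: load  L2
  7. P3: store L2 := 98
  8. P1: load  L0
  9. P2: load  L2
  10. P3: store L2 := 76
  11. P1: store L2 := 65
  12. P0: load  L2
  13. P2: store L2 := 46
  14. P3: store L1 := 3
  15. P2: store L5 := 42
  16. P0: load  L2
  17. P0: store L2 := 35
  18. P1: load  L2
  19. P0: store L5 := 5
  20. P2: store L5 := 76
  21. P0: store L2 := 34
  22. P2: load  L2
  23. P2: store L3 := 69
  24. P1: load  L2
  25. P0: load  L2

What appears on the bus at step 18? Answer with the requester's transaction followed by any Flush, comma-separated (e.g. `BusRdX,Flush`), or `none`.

  op1 P0: store L2 := 98 → M/I/I/I on L2; bus BusRdX; mem=50
  op2 P2: load  L6 → I/I/S/I on L6; bus BusRd; mem=0
  op3 P2: load  L2 → S/I/S/I on L2; bus BusRd Flush; mem=98
  op4 P1: store L2 := 8 → I/M/I/I on L2; bus BusRdX; mem=98
  op5 P0: load  L2 → S/S/I/I on L2; bus BusRd Flush; mem=8
  op6 P2: load  L2 → S/S/S/I on L2; bus BusRd; mem=8
  op7 P3: store L2 := 98 → I/I/I/M on L2; bus BusRdX; mem=8
  op8 P1: load  L0 → I/S/I/I on L0; bus BusRd; mem=10
  op9 P2: load  L2 → I/I/S/S on L2; bus BusRd Flush; mem=98
  op10 P3: store L2 := 76 → I/I/I/M on L2; bus BusRdX; mem=98
  op11 P1: store L2 := 65 → I/M/I/I on L2; bus BusRdX Flush; mem=76
  op12 P0: load  L2 → S/S/I/I on L2; bus BusRd Flush; mem=65
  op13 P2: store L2 := 46 → I/I/M/I on L2; bus BusRdX; mem=65
  op14 P3: store L1 := 3 → I/I/I/M on L1; bus BusRdX; mem=80
  op15 P2: store L5 := 42 → I/I/M/I on L5; bus BusRdX; mem=20
  op16 P0: load  L2 → S/I/S/I on L2; bus BusRd Flush; mem=46
  op17 P0: store L2 := 35 → M/I/I/I on L2; bus BusRdX; mem=46
  op18 P1: load  L2 → S/S/I/I on L2; bus BusRd Flush; mem=35
  op19 P0: store L5 := 5 → M/I/I/I on L5; bus BusRdX Flush; mem=42
  op20 P2: store L5 := 76 → I/I/M/I on L5; bus BusRdX Flush; mem=5
  op21 P0: store L2 := 34 → M/I/I/I on L2; bus BusRdX; mem=35
  op22 P2: load  L2 → S/I/S/I on L2; bus BusRd Flush; mem=34
  op23 P2: store L3 := 69 → I/I/M/I on L3; bus BusRdX; mem=10
  op24 P1: load  L2 → S/S/S/I on L2; bus BusRd; mem=34
  op25 P0: load  L2 → S/S/S/I on L2; bus (none); mem=34

bus = BusRd,Flush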